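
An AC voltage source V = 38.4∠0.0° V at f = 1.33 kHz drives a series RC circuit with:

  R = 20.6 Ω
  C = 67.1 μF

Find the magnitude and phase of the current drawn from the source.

Step 1 — Angular frequency: ω = 2π·f = 2π·1330 = 8357 rad/s.
Step 2 — Component impedances:
  R: Z = R = 20.6 Ω
  C: Z = 1/(jωC) = -j/(ω·C) = 0 - j1.783 Ω
Step 3 — Series combination: Z_total = R + C = 20.6 - j1.783 Ω = 20.68∠-4.9° Ω.
Step 4 — Source phasor: V = 38.4∠0.0° V = 38.4 V.
Step 5 — Ohm's law: I = V / Z_total = (38.4) / (20.6 - j1.783) = 1.85 + j0.1602 A.
Step 6 — Convert to polar: |I| = 1.857 A, ∠I = 4.9°.

I = 1.857∠4.9° A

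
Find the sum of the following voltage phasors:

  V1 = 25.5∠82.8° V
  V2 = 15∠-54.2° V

Step 1 — Convert each phasor to rectangular form:
  V1 = 25.5·(cos(82.8°) + j·sin(82.8°)) = 3.196 + j25.3 V
  V2 = 15·(cos(-54.2°) + j·sin(-54.2°)) = 8.774 - j12.17 V
Step 2 — Sum components: V_total = 11.97 + j13.13 V.
Step 3 — Convert to polar: |V_total| = 17.77 V, ∠V_total = 47.7°.

V_total = 17.77∠47.7° V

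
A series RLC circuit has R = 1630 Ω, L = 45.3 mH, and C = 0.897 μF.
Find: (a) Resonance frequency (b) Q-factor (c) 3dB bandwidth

Step 1 — Resonance: ω₀ = 1/√(LC) = 1/√(0.0453·8.97e-07) = 4961 rad/s.
Step 2 — f₀ = ω₀/(2π) = 789.5 Hz.
Step 3 — Series Q: Q = ω₀L/R = 4961·0.0453/1630 = 0.1379.
Step 4 — Bandwidth: Δω = ω₀/Q = 3.598e+04 rad/s; BW = Δω/(2π) = 5727 Hz.

(a) f₀ = 789.5 Hz  (b) Q = 0.1379  (c) BW = 5727 Hz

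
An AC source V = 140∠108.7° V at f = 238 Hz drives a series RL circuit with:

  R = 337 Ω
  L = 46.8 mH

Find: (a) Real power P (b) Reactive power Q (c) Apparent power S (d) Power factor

Step 1 — Angular frequency: ω = 2π·f = 2π·238 = 1495 rad/s.
Step 2 — Component impedances:
  R: Z = R = 337 Ω
  L: Z = jωL = j·1495·0.0468 = 0 + j69.98 Ω
Step 3 — Series combination: Z_total = R + L = 337 + j69.98 Ω = 344.2∠11.7° Ω.
Step 4 — Source phasor: V = 140∠108.7° V = -44.89 + j132.6 V.
Step 5 — Current: I = V / Z = -0.04935 + j0.4037 A = 0.4068∠97.0° A.
Step 6 — Complex power: S = V·I* = 55.76 + j11.58 VA.
Step 7 — Real power: P = Re(S) = 55.76 W.
Step 8 — Reactive power: Q = Im(S) = 11.58 VAR.
Step 9 — Apparent power: |S| = 56.95 VA.
Step 10 — Power factor: PF = P/|S| = 0.9791 (lagging).

(a) P = 55.76 W  (b) Q = 11.58 VAR  (c) S = 56.95 VA  (d) PF = 0.9791 (lagging)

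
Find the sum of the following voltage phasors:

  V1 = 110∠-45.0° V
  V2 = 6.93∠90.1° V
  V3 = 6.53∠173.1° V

Step 1 — Convert each phasor to rectangular form:
  V1 = 110·(cos(-45.0°) + j·sin(-45.0°)) = 77.78 - j77.78 V
  V2 = 6.93·(cos(90.1°) + j·sin(90.1°)) = -0.0121 + j6.93 V
  V3 = 6.53·(cos(173.1°) + j·sin(173.1°)) = -6.483 + j0.7845 V
Step 2 — Sum components: V_total = 71.29 - j70.07 V.
Step 3 — Convert to polar: |V_total| = 99.96 V, ∠V_total = -44.5°.

V_total = 99.96∠-44.5° V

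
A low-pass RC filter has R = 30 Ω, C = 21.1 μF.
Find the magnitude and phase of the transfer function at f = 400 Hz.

Step 1 — Angular frequency: ω = 2π·400 = 2513 rad/s.
Step 2 — Transfer function: H(jω) = 1/(1 + jωRC).
Step 3 — Denominator: 1 + jωRC = 1 + j·2513·30·2.11e-05 = 1 + j1.591.
Step 4 — H = 0.2832 - j0.4506.
Step 5 — Magnitude: |H| = 0.5322 (-5.5 dB); phase: φ = -57.8°.

|H| = 0.5322 (-5.5 dB), φ = -57.8°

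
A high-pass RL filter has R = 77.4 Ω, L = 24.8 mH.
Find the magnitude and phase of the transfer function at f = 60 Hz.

Step 1 — Angular frequency: ω = 2π·60 = 377 rad/s.
Step 2 — Transfer function: H(jω) = jωL/(R + jωL).
Step 3 — Numerator jωL = j·9.349; denominator R + jωL = 77.4 + j9.349.
Step 4 — H = 0.01438 + j0.1191.
Step 5 — Magnitude: |H| = 0.1199 (-18.4 dB); phase: φ = 83.1°.

|H| = 0.1199 (-18.4 dB), φ = 83.1°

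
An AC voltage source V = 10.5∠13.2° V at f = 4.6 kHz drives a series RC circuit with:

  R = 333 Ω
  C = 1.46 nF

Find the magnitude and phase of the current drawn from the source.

Step 1 — Angular frequency: ω = 2π·f = 2π·4600 = 2.89e+04 rad/s.
Step 2 — Component impedances:
  R: Z = R = 333 Ω
  C: Z = 1/(jωC) = -j/(ω·C) = 0 - j2.37e+04 Ω
Step 3 — Series combination: Z_total = R + C = 333 - j2.37e+04 Ω = 2.37e+04∠-89.2° Ω.
Step 4 — Source phasor: V = 10.5∠13.2° V = 10.22 + j2.398 V.
Step 5 — Ohm's law: I = V / Z_total = (10.22 + j2.398) / (333 - j2.37e+04) = -9.51e-05 + j0.0004327 A.
Step 6 — Convert to polar: |I| = 0.000443 A, ∠I = 102.4°.

I = 0.000443∠102.4° A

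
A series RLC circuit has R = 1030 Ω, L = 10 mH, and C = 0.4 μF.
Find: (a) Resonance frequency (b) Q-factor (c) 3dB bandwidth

Step 1 — Resonance condition Im(Z)=0 gives ω₀ = 1/√(LC).
Step 2 — ω₀ = 1/√(0.01·4e-07) = 1.581e+04 rad/s.
Step 3 — f₀ = ω₀/(2π) = 2516 Hz.
Step 4 — Series Q: Q = ω₀L/R = 1.581e+04·0.01/1030 = 0.1535.
Step 5 — 3dB bandwidth: Δω = ω₀/Q = 1.03e+05 rad/s; BW = Δω/(2π) = 1.639e+04 Hz.

(a) f₀ = 2516 Hz  (b) Q = 0.1535  (c) BW = 1.639e+04 Hz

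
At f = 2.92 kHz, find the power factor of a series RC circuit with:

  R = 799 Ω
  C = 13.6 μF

Step 1 — Angular frequency: ω = 2π·f = 2π·2920 = 1.835e+04 rad/s.
Step 2 — Component impedances:
  R: Z = R = 799 Ω
  C: Z = 1/(jωC) = -j/(ω·C) = 0 - j4.008 Ω
Step 3 — Series combination: Z_total = R + C = 799 - j4.008 Ω = 799∠-0.3° Ω.
Step 4 — Power factor: PF = cos(φ) = Re(Z)/|Z| = 799/799 = 1.
Step 5 — Type: Im(Z) = -4.008 ⇒ leading (phase φ = -0.3°).

PF = 1 (leading, φ = -0.3°)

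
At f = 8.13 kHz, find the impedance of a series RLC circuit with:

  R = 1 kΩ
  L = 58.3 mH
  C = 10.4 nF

Step 1 — Angular frequency: ω = 2π·f = 2π·8130 = 5.108e+04 rad/s.
Step 2 — Component impedances:
  R: Z = R = 1000 Ω
  L: Z = jωL = j·5.108e+04·0.0583 = 0 + j2978 Ω
  C: Z = 1/(jωC) = -j/(ω·C) = 0 - j1882 Ω
Step 3 — Series combination: Z_total = R + L + C = 1000 + j1096 Ω = 1483∠47.6° Ω.

Z = 1000 + j1096 Ω = 1483∠47.6° Ω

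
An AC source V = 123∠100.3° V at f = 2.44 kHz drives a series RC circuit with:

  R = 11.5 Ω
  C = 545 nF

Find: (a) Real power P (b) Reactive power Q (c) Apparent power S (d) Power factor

Step 1 — Angular frequency: ω = 2π·f = 2π·2440 = 1.533e+04 rad/s.
Step 2 — Component impedances:
  R: Z = R = 11.5 Ω
  C: Z = 1/(jωC) = -j/(ω·C) = 0 - j119.7 Ω
Step 3 — Series combination: Z_total = R + C = 11.5 - j119.7 Ω = 120.2∠-84.5° Ω.
Step 4 — Source phasor: V = 123∠100.3° V = -21.99 + j121 V.
Step 5 — Current: I = V / Z = -1.019 - j0.08581 A = 1.023∠-175.2° A.
Step 6 — Complex power: S = V·I* = 12.04 - j125.3 VA.
Step 7 — Real power: P = Re(S) = 12.04 W.
Step 8 — Reactive power: Q = Im(S) = -125.3 VAR.
Step 9 — Apparent power: |S| = 125.8 VA.
Step 10 — Power factor: PF = P/|S| = 0.09565 (leading).

(a) P = 12.04 W  (b) Q = -125.3 VAR  (c) S = 125.8 VA  (d) PF = 0.09565 (leading)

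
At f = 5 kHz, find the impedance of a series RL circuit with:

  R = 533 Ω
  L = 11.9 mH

Step 1 — Angular frequency: ω = 2π·f = 2π·5000 = 3.142e+04 rad/s.
Step 2 — Component impedances:
  R: Z = R = 533 Ω
  L: Z = jωL = j·3.142e+04·0.0119 = 0 + j373.8 Ω
Step 3 — Series combination: Z_total = R + L = 533 + j373.8 Ω = 651∠35.0° Ω.

Z = 533 + j373.8 Ω = 651∠35.0° Ω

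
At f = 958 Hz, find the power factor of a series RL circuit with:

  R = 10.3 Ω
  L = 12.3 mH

Step 1 — Angular frequency: ω = 2π·f = 2π·958 = 6019 rad/s.
Step 2 — Component impedances:
  R: Z = R = 10.3 Ω
  L: Z = jωL = j·6019·0.0123 = 0 + j74.04 Ω
Step 3 — Series combination: Z_total = R + L = 10.3 + j74.04 Ω = 74.75∠82.1° Ω.
Step 4 — Power factor: PF = cos(φ) = Re(Z)/|Z| = 10.3/74.75 = 0.1378.
Step 5 — Type: Im(Z) = 74.04 ⇒ lagging (phase φ = 82.1°).

PF = 0.1378 (lagging, φ = 82.1°)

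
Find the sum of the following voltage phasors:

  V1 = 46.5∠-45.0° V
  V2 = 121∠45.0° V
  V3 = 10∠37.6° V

Step 1 — Convert each phasor to rectangular form:
  V1 = 46.5·(cos(-45.0°) + j·sin(-45.0°)) = 32.88 - j32.88 V
  V2 = 121·(cos(45.0°) + j·sin(45.0°)) = 85.56 + j85.56 V
  V3 = 10·(cos(37.6°) + j·sin(37.6°)) = 7.923 + j6.101 V
Step 2 — Sum components: V_total = 126.4 + j58.78 V.
Step 3 — Convert to polar: |V_total| = 139.4 V, ∠V_total = 24.9°.

V_total = 139.4∠24.9° V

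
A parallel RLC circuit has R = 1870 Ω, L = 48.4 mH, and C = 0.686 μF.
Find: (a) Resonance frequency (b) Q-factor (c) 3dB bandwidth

Step 1 — Resonance: ω₀ = 1/√(LC) = 1/√(0.0484·6.86e-07) = 5488 rad/s.
Step 2 — f₀ = ω₀/(2π) = 873.4 Hz.
Step 3 — Parallel Q: Q = R/(ω₀L) = 1870/(5488·0.0484) = 7.04.
Step 4 — Bandwidth: Δω = ω₀/Q = 779.5 rad/s; BW = Δω/(2π) = 124.1 Hz.

(a) f₀ = 873.4 Hz  (b) Q = 7.04  (c) BW = 124.1 Hz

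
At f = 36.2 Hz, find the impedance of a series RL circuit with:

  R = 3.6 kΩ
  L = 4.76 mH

Step 1 — Angular frequency: ω = 2π·f = 2π·36.2 = 227.5 rad/s.
Step 2 — Component impedances:
  R: Z = R = 3600 Ω
  L: Z = jωL = j·227.5·0.00476 = 0 + j1.083 Ω
Step 3 — Series combination: Z_total = R + L = 3600 + j1.083 Ω = 3600∠0.0° Ω.

Z = 3600 + j1.083 Ω = 3600∠0.0° Ω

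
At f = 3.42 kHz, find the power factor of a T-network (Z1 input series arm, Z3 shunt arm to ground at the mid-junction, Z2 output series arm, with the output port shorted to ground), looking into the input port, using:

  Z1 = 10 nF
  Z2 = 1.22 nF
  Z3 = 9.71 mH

Step 1 — Angular frequency: ω = 2π·f = 2π·3420 = 2.149e+04 rad/s.
Step 2 — Component impedances:
  Z1: Z = 1/(jωC) = -j/(ω·C) = 0 - j4654 Ω
  Z2: Z = 1/(jωC) = -j/(ω·C) = 0 - j3.814e+04 Ω
  Z3: Z = jωL = j·2.149e+04·0.00971 = 0 + j208.7 Ω
Step 3 — With the output port shorted to ground, the output series arm Z2 runs from the junction to ground; the shunt arm Z3 also runs from the junction to ground. They appear in parallel: Z3 || Z2 = 0 + j209.8 Ω.
Step 4 — Series with input arm Z1: Z_in = Z1 + (Z3 || Z2) = 0 - j4444 Ω = 4444∠-90.0° Ω.
Step 5 — Power factor: PF = cos(φ) = Re(Z)/|Z| = 0/4444 = 0.
Step 6 — Type: Im(Z) = -4444 ⇒ leading (phase φ = -90.0°).

PF = 0 (leading, φ = -90.0°)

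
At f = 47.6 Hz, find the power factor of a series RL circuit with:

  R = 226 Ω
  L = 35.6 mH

Step 1 — Angular frequency: ω = 2π·f = 2π·47.6 = 299.1 rad/s.
Step 2 — Component impedances:
  R: Z = R = 226 Ω
  L: Z = jωL = j·299.1·0.0356 = 0 + j10.65 Ω
Step 3 — Series combination: Z_total = R + L = 226 + j10.65 Ω = 226.3∠2.7° Ω.
Step 4 — Power factor: PF = cos(φ) = Re(Z)/|Z| = 226/226.25 = 0.9989.
Step 5 — Type: Im(Z) = 10.65 ⇒ lagging (phase φ = 2.7°).

PF = 0.9989 (lagging, φ = 2.7°)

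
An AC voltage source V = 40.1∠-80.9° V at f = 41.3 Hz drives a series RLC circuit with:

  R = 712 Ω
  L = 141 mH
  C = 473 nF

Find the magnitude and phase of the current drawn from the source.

Step 1 — Angular frequency: ω = 2π·f = 2π·41.3 = 259.5 rad/s.
Step 2 — Component impedances:
  R: Z = R = 712 Ω
  L: Z = jωL = j·259.5·0.141 = 0 + j36.59 Ω
  C: Z = 1/(jωC) = -j/(ω·C) = 0 - j8147 Ω
Step 3 — Series combination: Z_total = R + L + C = 712 - j8111 Ω = 8142∠-85.0° Ω.
Step 4 — Source phasor: V = 40.1∠-80.9° V = 6.342 - j39.6 V.
Step 5 — Ohm's law: I = V / Z_total = (6.342 - j39.6) / (712 - j8111) = 0.004913 + j0.0003507 A.
Step 6 — Convert to polar: |I| = 0.004925 A, ∠I = 4.1°.

I = 0.004925∠4.1° A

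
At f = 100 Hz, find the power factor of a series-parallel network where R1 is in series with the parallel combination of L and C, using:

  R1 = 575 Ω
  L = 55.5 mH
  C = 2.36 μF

Step 1 — Angular frequency: ω = 2π·f = 2π·100 = 628.3 rad/s.
Step 2 — Component impedances:
  R1: Z = R = 575 Ω
  L: Z = jωL = j·628.3·0.0555 = 0 + j34.87 Ω
  C: Z = 1/(jωC) = -j/(ω·C) = 0 - j674.4 Ω
Step 3 — Parallel branch: L || C = 1/(1/L + 1/C) = 0 + j36.77 Ω.
Step 4 — Series with R1: Z_total = R1 + (L || C) = 575 + j36.77 Ω = 576.2∠3.7° Ω.
Step 5 — Power factor: PF = cos(φ) = Re(Z)/|Z| = 575/576.17 = 0.998.
Step 6 — Type: Im(Z) = 36.77 ⇒ lagging (phase φ = 3.7°).

PF = 0.998 (lagging, φ = 3.7°)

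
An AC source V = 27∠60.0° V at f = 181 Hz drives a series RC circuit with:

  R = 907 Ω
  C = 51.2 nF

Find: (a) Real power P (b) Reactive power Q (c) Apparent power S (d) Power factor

Step 1 — Angular frequency: ω = 2π·f = 2π·181 = 1137 rad/s.
Step 2 — Component impedances:
  R: Z = R = 907 Ω
  C: Z = 1/(jωC) = -j/(ω·C) = 0 - j1.717e+04 Ω
Step 3 — Series combination: Z_total = R + C = 907 - j1.717e+04 Ω = 1.72e+04∠-87.0° Ω.
Step 4 — Source phasor: V = 27∠60.0° V = 13.5 + j23.38 V.
Step 5 — Current: I = V / Z = -0.001316 + j0.0008556 A = 0.00157∠147.0° A.
Step 6 — Complex power: S = V·I* = 0.002236 - j0.04233 VA.
Step 7 — Real power: P = Re(S) = 0.002236 W.
Step 8 — Reactive power: Q = Im(S) = -0.04233 VAR.
Step 9 — Apparent power: |S| = 0.04239 VA.
Step 10 — Power factor: PF = P/|S| = 0.05274 (leading).

(a) P = 0.002236 W  (b) Q = -0.04233 VAR  (c) S = 0.04239 VA  (d) PF = 0.05274 (leading)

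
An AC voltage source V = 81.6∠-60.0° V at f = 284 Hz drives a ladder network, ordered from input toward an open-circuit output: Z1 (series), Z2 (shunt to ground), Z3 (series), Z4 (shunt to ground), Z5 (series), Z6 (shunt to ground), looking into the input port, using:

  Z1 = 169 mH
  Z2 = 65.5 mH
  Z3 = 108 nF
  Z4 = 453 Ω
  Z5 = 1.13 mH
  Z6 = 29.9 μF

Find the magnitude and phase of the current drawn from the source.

Step 1 — Angular frequency: ω = 2π·f = 2π·284 = 1784 rad/s.
Step 2 — Component impedances:
  Z1: Z = jωL = j·1784·0.169 = 0 + j301.6 Ω
  Z2: Z = jωL = j·1784·0.0655 = 0 + j116.9 Ω
  Z3: Z = 1/(jωC) = -j/(ω·C) = 0 - j5189 Ω
  Z4: Z = R = 453 Ω
  Z5: Z = jωL = j·1784·0.00113 = 0 + j2.016 Ω
  Z6: Z = 1/(jωC) = -j/(ω·C) = 0 - j18.74 Ω
Step 3 — Ladder network (open output): work backward from the far end, alternating series and parallel combinations. Z_in = 0.0003254 + j421.1 Ω = 421.1∠90.0° Ω.
Step 4 — Source phasor: V = 81.6∠-60.0° V = 40.8 - j70.67 V.
Step 5 — Ohm's law: I = V / Z_total = (40.8 - j70.67) / (0.0003254 + j421.1) = -0.1678 - j0.09688 A.
Step 6 — Convert to polar: |I| = 0.1938 A, ∠I = -150.0°.

I = 0.1938∠-150.0° A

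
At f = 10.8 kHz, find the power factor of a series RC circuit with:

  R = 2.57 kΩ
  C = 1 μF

Step 1 — Angular frequency: ω = 2π·f = 2π·1.08e+04 = 6.786e+04 rad/s.
Step 2 — Component impedances:
  R: Z = R = 2570 Ω
  C: Z = 1/(jωC) = -j/(ω·C) = 0 - j14.74 Ω
Step 3 — Series combination: Z_total = R + C = 2570 - j14.74 Ω = 2570∠-0.3° Ω.
Step 4 — Power factor: PF = cos(φ) = Re(Z)/|Z| = 2570/2570 = 1.
Step 5 — Type: Im(Z) = -14.74 ⇒ leading (phase φ = -0.3°).

PF = 1 (leading, φ = -0.3°)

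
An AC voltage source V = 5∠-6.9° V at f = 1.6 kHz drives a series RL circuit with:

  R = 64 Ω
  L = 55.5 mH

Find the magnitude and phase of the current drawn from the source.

Step 1 — Angular frequency: ω = 2π·f = 2π·1600 = 1.005e+04 rad/s.
Step 2 — Component impedances:
  R: Z = R = 64 Ω
  L: Z = jωL = j·1.005e+04·0.0555 = 0 + j557.9 Ω
Step 3 — Series combination: Z_total = R + L = 64 + j557.9 Ω = 561.6∠83.5° Ω.
Step 4 — Source phasor: V = 5∠-6.9° V = 4.964 - j0.6007 V.
Step 5 — Ohm's law: I = V / Z_total = (4.964 - j0.6007) / (64 + j557.9) = -5.538e-05 - j0.008903 A.
Step 6 — Convert to polar: |I| = 0.008903 A, ∠I = -90.4°.

I = 0.008903∠-90.4° A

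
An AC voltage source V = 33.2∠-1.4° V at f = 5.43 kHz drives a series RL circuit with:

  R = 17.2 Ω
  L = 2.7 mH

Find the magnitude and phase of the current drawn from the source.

Step 1 — Angular frequency: ω = 2π·f = 2π·5430 = 3.412e+04 rad/s.
Step 2 — Component impedances:
  R: Z = R = 17.2 Ω
  L: Z = jωL = j·3.412e+04·0.0027 = 0 + j92.12 Ω
Step 3 — Series combination: Z_total = R + L = 17.2 + j92.12 Ω = 93.71∠79.4° Ω.
Step 4 — Source phasor: V = 33.2∠-1.4° V = 33.19 - j0.8111 V.
Step 5 — Ohm's law: I = V / Z_total = (33.19 - j0.8111) / (17.2 + j92.12) = 0.0565 - j0.3498 A.
Step 6 — Convert to polar: |I| = 0.3543 A, ∠I = -80.8°.

I = 0.3543∠-80.8° A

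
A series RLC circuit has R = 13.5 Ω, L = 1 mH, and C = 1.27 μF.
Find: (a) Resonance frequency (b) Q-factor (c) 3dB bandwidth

Step 1 — Resonance: ω₀ = 1/√(LC) = 1/√(0.001·1.27e-06) = 2.806e+04 rad/s.
Step 2 — f₀ = ω₀/(2π) = 4466 Hz.
Step 3 — Series Q: Q = ω₀L/R = 2.806e+04·0.001/13.5 = 2.079.
Step 4 — Bandwidth: Δω = ω₀/Q = 1.35e+04 rad/s; BW = Δω/(2π) = 2149 Hz.

(a) f₀ = 4466 Hz  (b) Q = 2.079  (c) BW = 2149 Hz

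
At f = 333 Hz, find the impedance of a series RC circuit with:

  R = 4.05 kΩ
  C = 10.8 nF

Step 1 — Angular frequency: ω = 2π·f = 2π·333 = 2092 rad/s.
Step 2 — Component impedances:
  R: Z = R = 4050 Ω
  C: Z = 1/(jωC) = -j/(ω·C) = 0 - j4.425e+04 Ω
Step 3 — Series combination: Z_total = R + C = 4050 - j4.425e+04 Ω = 4.444e+04∠-84.8° Ω.

Z = 4050 - j4.425e+04 Ω = 4.444e+04∠-84.8° Ω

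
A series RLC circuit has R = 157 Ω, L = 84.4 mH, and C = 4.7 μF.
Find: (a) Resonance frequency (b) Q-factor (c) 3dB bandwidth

Step 1 — Resonance: ω₀ = 1/√(LC) = 1/√(0.0844·4.7e-06) = 1588 rad/s.
Step 2 — f₀ = ω₀/(2π) = 252.7 Hz.
Step 3 — Series Q: Q = ω₀L/R = 1588·0.0844/157 = 0.8535.
Step 4 — Bandwidth: Δω = ω₀/Q = 1860 rad/s; BW = Δω/(2π) = 296.1 Hz.

(a) f₀ = 252.7 Hz  (b) Q = 0.8535  (c) BW = 296.1 Hz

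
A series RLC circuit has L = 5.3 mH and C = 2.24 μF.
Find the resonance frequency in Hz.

Step 1 — Resonance condition Im(Z)=0 gives ω₀ = 1/√(LC).
Step 2 — ω₀ = 1/√(0.0053·2.24e-06) = 9178 rad/s.
Step 3 — f₀ = ω₀/(2π) = 1461 Hz.

f₀ = 1461 Hz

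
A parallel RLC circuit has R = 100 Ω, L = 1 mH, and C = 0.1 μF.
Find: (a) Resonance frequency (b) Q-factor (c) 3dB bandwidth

Step 1 — Resonance: ω₀ = 1/√(LC) = 1/√(0.001·1e-07) = 1e+05 rad/s.
Step 2 — f₀ = ω₀/(2π) = 1.592e+04 Hz.
Step 3 — Parallel Q: Q = R/(ω₀L) = 100/(1e+05·0.001) = 1.
Step 4 — Bandwidth: Δω = ω₀/Q = 1e+05 rad/s; BW = Δω/(2π) = 1.592e+04 Hz.

(a) f₀ = 1.592e+04 Hz  (b) Q = 1  (c) BW = 1.592e+04 Hz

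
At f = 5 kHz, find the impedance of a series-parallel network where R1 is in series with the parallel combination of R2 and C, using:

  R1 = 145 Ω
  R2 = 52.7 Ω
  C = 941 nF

Step 1 — Angular frequency: ω = 2π·f = 2π·5000 = 3.142e+04 rad/s.
Step 2 — Component impedances:
  R1: Z = R = 145 Ω
  R2: Z = R = 52.7 Ω
  C: Z = 1/(jωC) = -j/(ω·C) = 0 - j33.83 Ω
Step 3 — Parallel branch: R2 || C = 1/(1/R2 + 1/C) = 15.38 - j23.96 Ω.
Step 4 — Series with R1: Z_total = R1 + (R2 || C) = 160.4 - j23.96 Ω = 162.2∠-8.5° Ω.

Z = 160.4 - j23.96 Ω = 162.2∠-8.5° Ω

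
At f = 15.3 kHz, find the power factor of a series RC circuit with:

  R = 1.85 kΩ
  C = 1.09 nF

Step 1 — Angular frequency: ω = 2π·f = 2π·1.53e+04 = 9.613e+04 rad/s.
Step 2 — Component impedances:
  R: Z = R = 1850 Ω
  C: Z = 1/(jωC) = -j/(ω·C) = 0 - j9543 Ω
Step 3 — Series combination: Z_total = R + C = 1850 - j9543 Ω = 9721∠-79.0° Ω.
Step 4 — Power factor: PF = cos(φ) = Re(Z)/|Z| = 1850/9721 = 0.1903.
Step 5 — Type: Im(Z) = -9543 ⇒ leading (phase φ = -79.0°).

PF = 0.1903 (leading, φ = -79.0°)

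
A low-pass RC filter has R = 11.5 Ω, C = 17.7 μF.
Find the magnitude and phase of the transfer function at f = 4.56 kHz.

Step 1 — Angular frequency: ω = 2π·4560 = 2.865e+04 rad/s.
Step 2 — Transfer function: H(jω) = 1/(1 + jωRC).
Step 3 — Denominator: 1 + jωRC = 1 + j·2.865e+04·11.5·1.77e-05 = 1 + j5.832.
Step 4 — H = 0.02856 - j0.1666.
Step 5 — Magnitude: |H| = 0.169 (-15.4 dB); phase: φ = -80.3°.

|H| = 0.169 (-15.4 dB), φ = -80.3°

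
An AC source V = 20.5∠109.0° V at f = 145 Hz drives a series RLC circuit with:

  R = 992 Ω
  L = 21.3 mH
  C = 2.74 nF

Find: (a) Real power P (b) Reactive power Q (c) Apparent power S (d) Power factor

Step 1 — Angular frequency: ω = 2π·f = 2π·145 = 911.1 rad/s.
Step 2 — Component impedances:
  R: Z = R = 992 Ω
  L: Z = jωL = j·911.1·0.0213 = 0 + j19.41 Ω
  C: Z = 1/(jωC) = -j/(ω·C) = 0 - j4.006e+05 Ω
Step 3 — Series combination: Z_total = R + L + C = 992 - j4.006e+05 Ω = 4.006e+05∠-89.9° Ω.
Step 4 — Source phasor: V = 20.5∠109.0° V = -6.674 + j19.38 V.
Step 5 — Current: I = V / Z = -4.843e-05 - j1.654e-05 A = 5.118e-05∠-161.1° A.
Step 6 — Complex power: S = V·I* = 2.598e-06 - j0.001049 VA.
Step 7 — Real power: P = Re(S) = 2.598e-06 W.
Step 8 — Reactive power: Q = Im(S) = -0.001049 VAR.
Step 9 — Apparent power: |S| = 0.001049 VA.
Step 10 — Power factor: PF = P/|S| = 0.002476 (leading).

(a) P = 2.598e-06 W  (b) Q = -0.001049 VAR  (c) S = 0.001049 VA  (d) PF = 0.002476 (leading)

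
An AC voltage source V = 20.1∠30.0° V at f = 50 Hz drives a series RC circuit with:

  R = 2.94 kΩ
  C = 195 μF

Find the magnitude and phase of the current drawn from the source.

Step 1 — Angular frequency: ω = 2π·f = 2π·50 = 314.2 rad/s.
Step 2 — Component impedances:
  R: Z = R = 2940 Ω
  C: Z = 1/(jωC) = -j/(ω·C) = 0 - j16.32 Ω
Step 3 — Series combination: Z_total = R + C = 2940 - j16.32 Ω = 2940∠-0.3° Ω.
Step 4 — Source phasor: V = 20.1∠30.0° V = 17.41 + j10.05 V.
Step 5 — Ohm's law: I = V / Z_total = (17.41 + j10.05) / (2940 - j16.32) = 0.005902 + j0.003451 A.
Step 6 — Convert to polar: |I| = 0.006837 A, ∠I = 30.3°.

I = 0.006837∠30.3° A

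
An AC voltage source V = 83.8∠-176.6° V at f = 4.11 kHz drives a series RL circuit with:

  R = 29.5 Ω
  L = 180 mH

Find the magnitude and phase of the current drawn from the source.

Step 1 — Angular frequency: ω = 2π·f = 2π·4110 = 2.582e+04 rad/s.
Step 2 — Component impedances:
  R: Z = R = 29.5 Ω
  L: Z = jωL = j·2.582e+04·0.18 = 0 + j4648 Ω
Step 3 — Series combination: Z_total = R + L = 29.5 + j4648 Ω = 4648∠89.6° Ω.
Step 4 — Source phasor: V = 83.8∠-176.6° V = -83.65 - j4.97 V.
Step 5 — Ohm's law: I = V / Z_total = (-83.65 - j4.97) / (29.5 + j4648) = -0.001183 + j0.01799 A.
Step 6 — Convert to polar: |I| = 0.01803 A, ∠I = 93.8°.

I = 0.01803∠93.8° A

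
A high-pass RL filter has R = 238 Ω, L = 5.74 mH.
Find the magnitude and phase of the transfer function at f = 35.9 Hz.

Step 1 — Angular frequency: ω = 2π·35.9 = 225.6 rad/s.
Step 2 — Transfer function: H(jω) = jωL/(R + jωL).
Step 3 — Numerator jωL = j·1.295; denominator R + jωL = 238 + j1.295.
Step 4 — H = 2.959e-05 + j0.00544.
Step 5 — Magnitude: |H| = 0.00544 (-45.3 dB); phase: φ = 89.7°.

|H| = 0.00544 (-45.3 dB), φ = 89.7°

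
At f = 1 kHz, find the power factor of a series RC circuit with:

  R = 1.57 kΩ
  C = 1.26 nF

Step 1 — Angular frequency: ω = 2π·f = 2π·1000 = 6283 rad/s.
Step 2 — Component impedances:
  R: Z = R = 1570 Ω
  C: Z = 1/(jωC) = -j/(ω·C) = 0 - j1.263e+05 Ω
Step 3 — Series combination: Z_total = R + C = 1570 - j1.263e+05 Ω = 1.263e+05∠-89.3° Ω.
Step 4 — Power factor: PF = cos(φ) = Re(Z)/|Z| = 1570/1.263e+05 = 0.01243.
Step 5 — Type: Im(Z) = -1.263e+05 ⇒ leading (phase φ = -89.3°).

PF = 0.01243 (leading, φ = -89.3°)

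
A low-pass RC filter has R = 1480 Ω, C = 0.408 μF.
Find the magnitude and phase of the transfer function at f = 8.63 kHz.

Step 1 — Angular frequency: ω = 2π·8630 = 5.422e+04 rad/s.
Step 2 — Transfer function: H(jω) = 1/(1 + jωRC).
Step 3 — Denominator: 1 + jωRC = 1 + j·5.422e+04·1480·4.08e-07 = 1 + j32.74.
Step 4 — H = 0.0009319 - j0.03051.
Step 5 — Magnitude: |H| = 0.03053 (-30.3 dB); phase: φ = -88.3°.

|H| = 0.03053 (-30.3 dB), φ = -88.3°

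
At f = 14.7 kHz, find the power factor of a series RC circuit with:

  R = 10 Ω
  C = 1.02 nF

Step 1 — Angular frequency: ω = 2π·f = 2π·1.47e+04 = 9.236e+04 rad/s.
Step 2 — Component impedances:
  R: Z = R = 10 Ω
  C: Z = 1/(jωC) = -j/(ω·C) = 0 - j1.061e+04 Ω
Step 3 — Series combination: Z_total = R + C = 10 - j1.061e+04 Ω = 1.061e+04∠-89.9° Ω.
Step 4 — Power factor: PF = cos(φ) = Re(Z)/|Z| = 10/10615 = 0.0009421.
Step 5 — Type: Im(Z) = -1.061e+04 ⇒ leading (phase φ = -89.9°).

PF = 0.0009421 (leading, φ = -89.9°)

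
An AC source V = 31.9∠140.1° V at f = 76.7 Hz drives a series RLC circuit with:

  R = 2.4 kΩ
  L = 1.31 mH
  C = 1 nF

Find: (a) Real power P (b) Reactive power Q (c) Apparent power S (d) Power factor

Step 1 — Angular frequency: ω = 2π·f = 2π·76.7 = 481.9 rad/s.
Step 2 — Component impedances:
  R: Z = R = 2400 Ω
  L: Z = jωL = j·481.9·0.00131 = 0 + j0.6313 Ω
  C: Z = 1/(jωC) = -j/(ω·C) = 0 - j2.075e+06 Ω
Step 3 — Series combination: Z_total = R + L + C = 2400 - j2.075e+06 Ω = 2.075e+06∠-89.9° Ω.
Step 4 — Source phasor: V = 31.9∠140.1° V = -24.47 + j20.46 V.
Step 5 — Current: I = V / Z = -9.875e-06 - j1.178e-05 A = 1.537e-05∠-130.0° A.
Step 6 — Complex power: S = V·I* = 5.672e-07 - j0.0004904 VA.
Step 7 — Real power: P = Re(S) = 5.672e-07 W.
Step 8 — Reactive power: Q = Im(S) = -0.0004904 VAR.
Step 9 — Apparent power: |S| = 0.0004904 VA.
Step 10 — Power factor: PF = P/|S| = 0.001157 (leading).

(a) P = 5.672e-07 W  (b) Q = -0.0004904 VAR  (c) S = 0.0004904 VA  (d) PF = 0.001157 (leading)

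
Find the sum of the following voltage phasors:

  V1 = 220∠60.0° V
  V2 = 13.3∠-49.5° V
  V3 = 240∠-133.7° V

Step 1 — Convert each phasor to rectangular form:
  V1 = 220·(cos(60.0°) + j·sin(60.0°)) = 110 + j190.5 V
  V2 = 13.3·(cos(-49.5°) + j·sin(-49.5°)) = 8.638 - j10.11 V
  V3 = 240·(cos(-133.7°) + j·sin(-133.7°)) = -165.8 - j173.5 V
Step 2 — Sum components: V_total = -47.17 + j6.9 V.
Step 3 — Convert to polar: |V_total| = 47.68 V, ∠V_total = 171.7°.

V_total = 47.68∠171.7° V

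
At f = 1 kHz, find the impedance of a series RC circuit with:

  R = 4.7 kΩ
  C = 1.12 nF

Step 1 — Angular frequency: ω = 2π·f = 2π·1000 = 6283 rad/s.
Step 2 — Component impedances:
  R: Z = R = 4700 Ω
  C: Z = 1/(jωC) = -j/(ω·C) = 0 - j1.421e+05 Ω
Step 3 — Series combination: Z_total = R + C = 4700 - j1.421e+05 Ω = 1.422e+05∠-88.1° Ω.

Z = 4700 - j1.421e+05 Ω = 1.422e+05∠-88.1° Ω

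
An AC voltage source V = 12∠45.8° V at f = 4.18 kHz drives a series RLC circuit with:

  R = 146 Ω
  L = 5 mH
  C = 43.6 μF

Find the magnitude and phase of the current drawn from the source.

Step 1 — Angular frequency: ω = 2π·f = 2π·4180 = 2.626e+04 rad/s.
Step 2 — Component impedances:
  R: Z = R = 146 Ω
  L: Z = jωL = j·2.626e+04·0.005 = 0 + j131.3 Ω
  C: Z = 1/(jωC) = -j/(ω·C) = 0 - j0.8733 Ω
Step 3 — Series combination: Z_total = R + L + C = 146 + j130.4 Ω = 195.8∠41.8° Ω.
Step 4 — Source phasor: V = 12∠45.8° V = 8.366 + j8.603 V.
Step 5 — Ohm's law: I = V / Z_total = (8.366 + j8.603) / (146 + j130.4) = 0.06114 + j0.004297 A.
Step 6 — Convert to polar: |I| = 0.06129 A, ∠I = 4.0°.

I = 0.06129∠4.0° A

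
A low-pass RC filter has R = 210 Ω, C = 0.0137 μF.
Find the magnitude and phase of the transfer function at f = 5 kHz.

Step 1 — Angular frequency: ω = 2π·5000 = 3.142e+04 rad/s.
Step 2 — Transfer function: H(jω) = 1/(1 + jωRC).
Step 3 — Denominator: 1 + jωRC = 1 + j·3.142e+04·210·1.37e-08 = 1 + j0.09038.
Step 4 — H = 0.9919 - j0.08965.
Step 5 — Magnitude: |H| = 0.9959 (-0.0 dB); phase: φ = -5.2°.

|H| = 0.9959 (-0.0 dB), φ = -5.2°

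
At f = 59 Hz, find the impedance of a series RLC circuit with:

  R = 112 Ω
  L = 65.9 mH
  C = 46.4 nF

Step 1 — Angular frequency: ω = 2π·f = 2π·59 = 370.7 rad/s.
Step 2 — Component impedances:
  R: Z = R = 112 Ω
  L: Z = jωL = j·370.7·0.0659 = 0 + j24.43 Ω
  C: Z = 1/(jωC) = -j/(ω·C) = 0 - j5.814e+04 Ω
Step 3 — Series combination: Z_total = R + L + C = 112 - j5.811e+04 Ω = 5.811e+04∠-89.9° Ω.

Z = 112 - j5.811e+04 Ω = 5.811e+04∠-89.9° Ω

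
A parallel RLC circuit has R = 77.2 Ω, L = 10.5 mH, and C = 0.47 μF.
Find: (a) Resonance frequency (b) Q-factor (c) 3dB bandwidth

Step 1 — Resonance: ω₀ = 1/√(LC) = 1/√(0.0105·4.7e-07) = 1.423e+04 rad/s.
Step 2 — f₀ = ω₀/(2π) = 2266 Hz.
Step 3 — Parallel Q: Q = R/(ω₀L) = 77.2/(1.423e+04·0.0105) = 0.5165.
Step 4 — Bandwidth: Δω = ω₀/Q = 2.756e+04 rad/s; BW = Δω/(2π) = 4386 Hz.

(a) f₀ = 2266 Hz  (b) Q = 0.5165  (c) BW = 4386 Hz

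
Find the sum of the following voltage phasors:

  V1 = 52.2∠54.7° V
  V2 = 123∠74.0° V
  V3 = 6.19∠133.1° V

Step 1 — Convert each phasor to rectangular form:
  V1 = 52.2·(cos(54.7°) + j·sin(54.7°)) = 30.16 + j42.6 V
  V2 = 123·(cos(74.0°) + j·sin(74.0°)) = 33.9 + j118.2 V
  V3 = 6.19·(cos(133.1°) + j·sin(133.1°)) = -4.229 + j4.52 V
Step 2 — Sum components: V_total = 59.84 + j165.4 V.
Step 3 — Convert to polar: |V_total| = 175.9 V, ∠V_total = 70.1°.

V_total = 175.9∠70.1° V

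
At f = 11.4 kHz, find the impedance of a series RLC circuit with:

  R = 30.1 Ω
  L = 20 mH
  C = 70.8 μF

Step 1 — Angular frequency: ω = 2π·f = 2π·1.14e+04 = 7.163e+04 rad/s.
Step 2 — Component impedances:
  R: Z = R = 30.1 Ω
  L: Z = jωL = j·7.163e+04·0.02 = 0 + j1433 Ω
  C: Z = 1/(jωC) = -j/(ω·C) = 0 - j0.1972 Ω
Step 3 — Series combination: Z_total = R + L + C = 30.1 + j1432 Ω = 1433∠88.8° Ω.

Z = 30.1 + j1432 Ω = 1433∠88.8° Ω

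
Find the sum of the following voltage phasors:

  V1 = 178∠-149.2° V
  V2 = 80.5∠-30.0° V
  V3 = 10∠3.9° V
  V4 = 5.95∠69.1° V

Step 1 — Convert each phasor to rectangular form:
  V1 = 178·(cos(-149.2°) + j·sin(-149.2°)) = -152.9 - j91.14 V
  V2 = 80.5·(cos(-30.0°) + j·sin(-30.0°)) = 69.72 - j40.25 V
  V3 = 10·(cos(3.9°) + j·sin(3.9°)) = 9.977 + j0.6802 V
  V4 = 5.95·(cos(69.1°) + j·sin(69.1°)) = 2.123 + j5.559 V
Step 2 — Sum components: V_total = -71.08 - j125.2 V.
Step 3 — Convert to polar: |V_total| = 143.9 V, ∠V_total = -119.6°.

V_total = 143.9∠-119.6° V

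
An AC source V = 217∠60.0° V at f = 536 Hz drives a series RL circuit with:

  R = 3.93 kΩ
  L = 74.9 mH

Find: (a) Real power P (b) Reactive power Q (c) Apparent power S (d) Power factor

Step 1 — Angular frequency: ω = 2π·f = 2π·536 = 3368 rad/s.
Step 2 — Component impedances:
  R: Z = R = 3930 Ω
  L: Z = jωL = j·3368·0.0749 = 0 + j252.2 Ω
Step 3 — Series combination: Z_total = R + L = 3930 + j252.2 Ω = 3938∠3.7° Ω.
Step 4 — Source phasor: V = 217∠60.0° V = 108.5 + j187.9 V.
Step 5 — Current: I = V / Z = 0.03055 + j0.04586 A = 0.0551∠56.3° A.
Step 6 — Complex power: S = V·I* = 11.93 + j0.7659 VA.
Step 7 — Real power: P = Re(S) = 11.93 W.
Step 8 — Reactive power: Q = Im(S) = 0.7659 VAR.
Step 9 — Apparent power: |S| = 11.96 VA.
Step 10 — Power factor: PF = P/|S| = 0.9979 (lagging).

(a) P = 11.93 W  (b) Q = 0.7659 VAR  (c) S = 11.96 VA  (d) PF = 0.9979 (lagging)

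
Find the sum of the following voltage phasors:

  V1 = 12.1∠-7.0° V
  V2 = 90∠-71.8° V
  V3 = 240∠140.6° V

Step 1 — Convert each phasor to rectangular form:
  V1 = 12.1·(cos(-7.0°) + j·sin(-7.0°)) = 12.01 - j1.475 V
  V2 = 90·(cos(-71.8°) + j·sin(-71.8°)) = 28.11 - j85.5 V
  V3 = 240·(cos(140.6°) + j·sin(140.6°)) = -185.5 + j152.3 V
Step 2 — Sum components: V_total = -145.3 + j65.36 V.
Step 3 — Convert to polar: |V_total| = 159.4 V, ∠V_total = 155.8°.

V_total = 159.4∠155.8° V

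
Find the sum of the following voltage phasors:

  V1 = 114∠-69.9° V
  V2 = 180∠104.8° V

Step 1 — Convert each phasor to rectangular form:
  V1 = 114·(cos(-69.9°) + j·sin(-69.9°)) = 39.18 - j107.1 V
  V2 = 180·(cos(104.8°) + j·sin(104.8°)) = -45.98 + j174 V
Step 2 — Sum components: V_total = -6.803 + j66.97 V.
Step 3 — Convert to polar: |V_total| = 67.32 V, ∠V_total = 95.8°.

V_total = 67.32∠95.8° V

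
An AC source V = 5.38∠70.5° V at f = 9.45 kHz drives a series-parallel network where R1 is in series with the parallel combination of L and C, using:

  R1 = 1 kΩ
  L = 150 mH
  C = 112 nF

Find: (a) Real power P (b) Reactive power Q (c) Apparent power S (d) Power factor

Step 1 — Angular frequency: ω = 2π·f = 2π·9450 = 5.938e+04 rad/s.
Step 2 — Component impedances:
  R1: Z = R = 1000 Ω
  L: Z = jωL = j·5.938e+04·0.15 = 0 + j8906 Ω
  C: Z = 1/(jωC) = -j/(ω·C) = 0 - j150.4 Ω
Step 3 — Parallel branch: L || C = 1/(1/L + 1/C) = 0 - j153 Ω.
Step 4 — Series with R1: Z_total = R1 + (L || C) = 1000 - j153 Ω = 1012∠-8.7° Ω.
Step 5 — Source phasor: V = 5.38∠70.5° V = 1.796 + j5.071 V.
Step 6 — Current: I = V / Z = 0.0009969 + j0.005224 A = 0.005318∠79.2° A.
Step 7 — Complex power: S = V·I* = 0.02828 - j0.004326 VA.
Step 8 — Real power: P = Re(S) = 0.02828 W.
Step 9 — Reactive power: Q = Im(S) = -0.004326 VAR.
Step 10 — Apparent power: |S| = 0.02861 VA.
Step 11 — Power factor: PF = P/|S| = 0.9885 (leading).

(a) P = 0.02828 W  (b) Q = -0.004326 VAR  (c) S = 0.02861 VA  (d) PF = 0.9885 (leading)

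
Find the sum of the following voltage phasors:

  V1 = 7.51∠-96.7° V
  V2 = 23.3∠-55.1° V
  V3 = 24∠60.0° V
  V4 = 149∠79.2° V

Step 1 — Convert each phasor to rectangular form:
  V1 = 7.51·(cos(-96.7°) + j·sin(-96.7°)) = -0.8762 - j7.459 V
  V2 = 23.3·(cos(-55.1°) + j·sin(-55.1°)) = 13.33 - j19.11 V
  V3 = 24·(cos(60.0°) + j·sin(60.0°)) = 12 + j20.78 V
  V4 = 149·(cos(79.2°) + j·sin(79.2°)) = 27.92 + j146.4 V
Step 2 — Sum components: V_total = 52.37 + j140.6 V.
Step 3 — Convert to polar: |V_total| = 150 V, ∠V_total = 69.6°.

V_total = 150∠69.6° V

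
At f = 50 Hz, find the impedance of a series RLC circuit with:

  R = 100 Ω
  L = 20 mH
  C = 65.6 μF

Step 1 — Angular frequency: ω = 2π·f = 2π·50 = 314.2 rad/s.
Step 2 — Component impedances:
  R: Z = R = 100 Ω
  L: Z = jωL = j·314.2·0.02 = 0 + j6.283 Ω
  C: Z = 1/(jωC) = -j/(ω·C) = 0 - j48.52 Ω
Step 3 — Series combination: Z_total = R + L + C = 100 - j42.24 Ω = 108.6∠-22.9° Ω.

Z = 100 - j42.24 Ω = 108.6∠-22.9° Ω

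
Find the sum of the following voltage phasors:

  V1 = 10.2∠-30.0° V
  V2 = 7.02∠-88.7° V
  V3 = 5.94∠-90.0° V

Step 1 — Convert each phasor to rectangular form:
  V1 = 10.2·(cos(-30.0°) + j·sin(-30.0°)) = 8.833 - j5.1 V
  V2 = 7.02·(cos(-88.7°) + j·sin(-88.7°)) = 0.1593 - j7.018 V
  V3 = 5.94·(cos(-90.0°) + j·sin(-90.0°)) = 0 - j5.94 V
Step 2 — Sum components: V_total = 8.993 - j18.06 V.
Step 3 — Convert to polar: |V_total| = 20.17 V, ∠V_total = -63.5°.

V_total = 20.17∠-63.5° V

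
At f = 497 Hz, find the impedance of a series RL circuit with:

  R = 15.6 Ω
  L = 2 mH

Step 1 — Angular frequency: ω = 2π·f = 2π·497 = 3123 rad/s.
Step 2 — Component impedances:
  R: Z = R = 15.6 Ω
  L: Z = jωL = j·3123·0.002 = 0 + j6.245 Ω
Step 3 — Series combination: Z_total = R + L = 15.6 + j6.245 Ω = 16.8∠21.8° Ω.

Z = 15.6 + j6.245 Ω = 16.8∠21.8° Ω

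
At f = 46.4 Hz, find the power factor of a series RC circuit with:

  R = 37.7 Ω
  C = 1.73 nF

Step 1 — Angular frequency: ω = 2π·f = 2π·46.4 = 291.5 rad/s.
Step 2 — Component impedances:
  R: Z = R = 37.7 Ω
  C: Z = 1/(jωC) = -j/(ω·C) = 0 - j1.983e+06 Ω
Step 3 — Series combination: Z_total = R + C = 37.7 - j1.983e+06 Ω = 1.983e+06∠-90.0° Ω.
Step 4 — Power factor: PF = cos(φ) = Re(Z)/|Z| = 37.7/1.983e+06 = 1.901e-05.
Step 5 — Type: Im(Z) = -1.983e+06 ⇒ leading (phase φ = -90.0°).

PF = 1.901e-05 (leading, φ = -90.0°)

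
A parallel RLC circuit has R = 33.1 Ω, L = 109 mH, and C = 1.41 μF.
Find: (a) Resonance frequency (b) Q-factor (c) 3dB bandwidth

Step 1 — Resonance: ω₀ = 1/√(LC) = 1/√(0.109·1.41e-06) = 2551 rad/s.
Step 2 — f₀ = ω₀/(2π) = 406 Hz.
Step 3 — Parallel Q: Q = R/(ω₀L) = 33.1/(2551·0.109) = 0.119.
Step 4 — Bandwidth: Δω = ω₀/Q = 2.143e+04 rad/s; BW = Δω/(2π) = 3410 Hz.

(a) f₀ = 406 Hz  (b) Q = 0.119  (c) BW = 3410 Hz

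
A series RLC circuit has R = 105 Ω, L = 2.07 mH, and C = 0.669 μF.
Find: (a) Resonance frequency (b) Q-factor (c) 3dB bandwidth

Step 1 — Resonance condition Im(Z)=0 gives ω₀ = 1/√(LC).
Step 2 — ω₀ = 1/√(0.00207·6.69e-07) = 2.687e+04 rad/s.
Step 3 — f₀ = ω₀/(2π) = 4277 Hz.
Step 4 — Series Q: Q = ω₀L/R = 2.687e+04·0.00207/105 = 0.5298.
Step 5 — 3dB bandwidth: Δω = ω₀/Q = 5.072e+04 rad/s; BW = Δω/(2π) = 8073 Hz.

(a) f₀ = 4277 Hz  (b) Q = 0.5298  (c) BW = 8073 Hz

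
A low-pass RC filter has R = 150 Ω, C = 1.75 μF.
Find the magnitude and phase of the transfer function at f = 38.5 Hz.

Step 1 — Angular frequency: ω = 2π·38.5 = 241.9 rad/s.
Step 2 — Transfer function: H(jω) = 1/(1 + jωRC).
Step 3 — Denominator: 1 + jωRC = 1 + j·241.9·150·1.75e-06 = 1 + j0.0635.
Step 4 — H = 0.996 - j0.06324.
Step 5 — Magnitude: |H| = 0.998 (-0.0 dB); phase: φ = -3.6°.

|H| = 0.998 (-0.0 dB), φ = -3.6°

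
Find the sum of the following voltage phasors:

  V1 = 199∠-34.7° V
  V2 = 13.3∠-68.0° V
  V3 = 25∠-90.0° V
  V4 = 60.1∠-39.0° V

Step 1 — Convert each phasor to rectangular form:
  V1 = 199·(cos(-34.7°) + j·sin(-34.7°)) = 163.6 - j113.3 V
  V2 = 13.3·(cos(-68.0°) + j·sin(-68.0°)) = 4.982 - j12.33 V
  V3 = 25·(cos(-90.0°) + j·sin(-90.0°)) = 0 - j25 V
  V4 = 60.1·(cos(-39.0°) + j·sin(-39.0°)) = 46.71 - j37.82 V
Step 2 — Sum components: V_total = 215.3 - j188.4 V.
Step 3 — Convert to polar: |V_total| = 286.1 V, ∠V_total = -41.2°.

V_total = 286.1∠-41.2° V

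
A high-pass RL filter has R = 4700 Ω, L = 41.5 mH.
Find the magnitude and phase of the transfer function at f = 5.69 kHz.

Step 1 — Angular frequency: ω = 2π·5690 = 3.575e+04 rad/s.
Step 2 — Transfer function: H(jω) = jωL/(R + jωL).
Step 3 — Numerator jωL = j·1484; denominator R + jωL = 4700 + j1484.
Step 4 — H = 0.09062 + j0.2871.
Step 5 — Magnitude: |H| = 0.301 (-10.4 dB); phase: φ = 72.5°.

|H| = 0.301 (-10.4 dB), φ = 72.5°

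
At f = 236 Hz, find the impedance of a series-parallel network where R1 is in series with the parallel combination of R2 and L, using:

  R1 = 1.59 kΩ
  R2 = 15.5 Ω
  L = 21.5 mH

Step 1 — Angular frequency: ω = 2π·f = 2π·236 = 1483 rad/s.
Step 2 — Component impedances:
  R1: Z = R = 1590 Ω
  R2: Z = R = 15.5 Ω
  L: Z = jωL = j·1483·0.0215 = 0 + j31.88 Ω
Step 3 — Parallel branch: R2 || L = 1/(1/R2 + 1/L) = 12.54 + j6.095 Ω.
Step 4 — Series with R1: Z_total = R1 + (R2 || L) = 1603 + j6.095 Ω = 1603∠0.2° Ω.

Z = 1603 + j6.095 Ω = 1603∠0.2° Ω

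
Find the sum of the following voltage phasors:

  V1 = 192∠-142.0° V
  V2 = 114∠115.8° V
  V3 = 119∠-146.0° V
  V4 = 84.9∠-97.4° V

Step 1 — Convert each phasor to rectangular form:
  V1 = 192·(cos(-142.0°) + j·sin(-142.0°)) = -151.3 - j118.2 V
  V2 = 114·(cos(115.8°) + j·sin(115.8°)) = -49.62 + j102.6 V
  V3 = 119·(cos(-146.0°) + j·sin(-146.0°)) = -98.66 - j66.54 V
  V4 = 84.9·(cos(-97.4°) + j·sin(-97.4°)) = -10.93 - j84.19 V
Step 2 — Sum components: V_total = -310.5 - j166.3 V.
Step 3 — Convert to polar: |V_total| = 352.2 V, ∠V_total = -151.8°.

V_total = 352.2∠-151.8° V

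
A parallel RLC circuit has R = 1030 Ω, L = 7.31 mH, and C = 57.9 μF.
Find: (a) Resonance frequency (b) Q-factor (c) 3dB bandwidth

Step 1 — Resonance: ω₀ = 1/√(LC) = 1/√(0.00731·5.79e-05) = 1537 rad/s.
Step 2 — f₀ = ω₀/(2π) = 244.6 Hz.
Step 3 — Parallel Q: Q = R/(ω₀L) = 1030/(1537·0.00731) = 91.67.
Step 4 — Bandwidth: Δω = ω₀/Q = 16.77 rad/s; BW = Δω/(2π) = 2.669 Hz.

(a) f₀ = 244.6 Hz  (b) Q = 91.67  (c) BW = 2.669 Hz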